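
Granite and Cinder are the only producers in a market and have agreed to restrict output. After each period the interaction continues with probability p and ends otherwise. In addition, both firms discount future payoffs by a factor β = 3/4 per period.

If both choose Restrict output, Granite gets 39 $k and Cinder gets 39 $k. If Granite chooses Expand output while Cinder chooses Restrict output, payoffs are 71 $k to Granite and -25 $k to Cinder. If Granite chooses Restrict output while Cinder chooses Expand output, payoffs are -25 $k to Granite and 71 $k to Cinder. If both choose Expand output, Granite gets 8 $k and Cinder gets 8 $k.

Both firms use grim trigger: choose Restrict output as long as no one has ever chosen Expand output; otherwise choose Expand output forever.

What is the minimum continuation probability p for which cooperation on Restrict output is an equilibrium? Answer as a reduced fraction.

128/189

With continuation probability p and discount β, the effective per-period discount factor is βp.
Grim-trigger IC: βp ≥ (71−39)/(71−8) = 32/63.
So p ≥ (32/63)/(3/4) = 128/189.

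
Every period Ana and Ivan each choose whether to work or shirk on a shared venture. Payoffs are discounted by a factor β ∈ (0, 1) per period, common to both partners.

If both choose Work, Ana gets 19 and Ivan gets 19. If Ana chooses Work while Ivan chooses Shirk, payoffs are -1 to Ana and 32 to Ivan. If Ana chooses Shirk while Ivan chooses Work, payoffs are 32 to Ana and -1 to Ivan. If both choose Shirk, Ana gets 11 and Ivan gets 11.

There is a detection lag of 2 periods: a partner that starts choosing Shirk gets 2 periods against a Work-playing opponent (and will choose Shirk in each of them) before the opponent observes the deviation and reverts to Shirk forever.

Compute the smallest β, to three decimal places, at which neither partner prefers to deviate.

The best deviation is to choose Shirk for all 2 undetected periods, earning 32 each, then 11 forever once detected.
Deviation value: 32(1−β^2)/(1−β) + 11β^2/(1−β); cooperation value: 19/(1−β).
IC: 19 ≥ 32(1−β^2) + 11β^2 = 32 − 21β^2.
So β^2 ≥ 13/21, giving β ≥ (13/21)^(1/2) ≈ 0.787.

0.787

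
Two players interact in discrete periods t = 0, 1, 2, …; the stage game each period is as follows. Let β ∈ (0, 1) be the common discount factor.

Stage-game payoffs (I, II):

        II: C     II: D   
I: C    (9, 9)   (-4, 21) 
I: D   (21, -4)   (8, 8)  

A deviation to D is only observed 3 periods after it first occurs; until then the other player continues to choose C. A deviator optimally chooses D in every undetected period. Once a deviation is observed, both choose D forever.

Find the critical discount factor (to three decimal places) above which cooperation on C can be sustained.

Deviating for the 3 undetected periods gains 21−9 = 12 per period over cooperation, then loses 9−8 = 1 per period forever once punishment starts.
Gain: 12(1 + β + … + β^2); loss: 1·β^3/(1−β).
No profitable deviation ⇔ 12(1−β^3) ≤ 1·β^3, i.e. β^3 ≥ 12/(12+1) = 12/13.
Hence β ≥ (12/13)^(1/3) ≈ 0.974.

0.974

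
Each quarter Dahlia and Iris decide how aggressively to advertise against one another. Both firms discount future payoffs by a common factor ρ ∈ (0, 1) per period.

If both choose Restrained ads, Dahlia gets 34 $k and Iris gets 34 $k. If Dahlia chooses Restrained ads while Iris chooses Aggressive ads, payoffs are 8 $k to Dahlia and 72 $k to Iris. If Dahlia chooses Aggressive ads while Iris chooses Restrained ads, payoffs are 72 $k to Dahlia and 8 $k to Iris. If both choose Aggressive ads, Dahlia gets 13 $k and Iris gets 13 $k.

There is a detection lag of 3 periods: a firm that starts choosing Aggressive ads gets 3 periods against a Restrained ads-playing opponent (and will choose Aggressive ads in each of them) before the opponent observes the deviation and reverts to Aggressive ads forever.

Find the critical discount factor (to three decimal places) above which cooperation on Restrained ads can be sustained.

A deviator earns 72 for 3 periods, then 13 forever; cooperating earns 34 forever. Multiplying the IC by (1−ρ):
34 ≥ 72(1−ρ^3) + 13ρ^3, so 59·ρ^3 ≥ 38 and ρ^3 ≥ 38/59.
ρ ≥ (38/59)^(1/3) ≈ 0.864.

0.864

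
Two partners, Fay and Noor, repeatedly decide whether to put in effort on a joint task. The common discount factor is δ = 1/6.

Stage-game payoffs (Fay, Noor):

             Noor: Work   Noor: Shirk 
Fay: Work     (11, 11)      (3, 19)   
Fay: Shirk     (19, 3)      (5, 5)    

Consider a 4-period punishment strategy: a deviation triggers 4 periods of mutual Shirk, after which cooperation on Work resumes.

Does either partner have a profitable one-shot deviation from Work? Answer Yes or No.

Yes

Comparing payoff streams over the 5 periods until play realigns: cooperate → 11(1+δ+…+δ^4); deviate → 19 + 5(δ+…+δ^4).
Cooperation is sustained iff (11−5)(δ+…+δ^4) ≥ 19−11.
δ+…+δ^4 = 1/6·(1−(1/6)^4)/(1−1/6) = 0.1998, and (19−11)/(11−5) = 1.3333.
0.1998 < 1.3333, so cooperation is not sustainable.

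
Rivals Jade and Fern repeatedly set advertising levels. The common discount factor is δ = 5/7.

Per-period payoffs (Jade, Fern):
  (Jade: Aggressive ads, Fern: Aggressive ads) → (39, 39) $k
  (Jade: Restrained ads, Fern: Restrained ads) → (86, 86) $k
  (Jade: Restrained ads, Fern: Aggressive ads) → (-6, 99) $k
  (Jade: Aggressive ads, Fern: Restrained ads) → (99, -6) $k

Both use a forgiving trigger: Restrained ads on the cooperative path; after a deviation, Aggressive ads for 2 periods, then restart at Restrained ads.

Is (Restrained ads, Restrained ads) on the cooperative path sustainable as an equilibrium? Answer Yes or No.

Comparing payoff streams over the 3 periods until play realigns: cooperate → 86(1+δ+…+δ^2); deviate → 99 + 39(δ+…+δ^2).
Cooperation is sustained iff (86−39)(δ+…+δ^2) ≥ 99−86.
δ+…+δ^2 = 5/7·(1−(5/7)^2)/(1−5/7) = 1.2245, and (99−86)/(86−39) = 0.2766.
1.2245 ≥ 0.2766, so cooperation is sustainable.

Yes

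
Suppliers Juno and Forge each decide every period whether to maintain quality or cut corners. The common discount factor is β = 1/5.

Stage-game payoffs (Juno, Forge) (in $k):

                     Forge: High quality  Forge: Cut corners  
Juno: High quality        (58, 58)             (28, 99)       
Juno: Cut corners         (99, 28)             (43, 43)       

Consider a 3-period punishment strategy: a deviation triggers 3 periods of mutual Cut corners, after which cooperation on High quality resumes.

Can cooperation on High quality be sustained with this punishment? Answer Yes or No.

A one-shot deviation gives 99 now, then 43 for 3 periods, then back to 58.
Gain from deviating: (99−58) today; loss: (58−43) in each of the next 3 periods.
No-deviation condition: (58−43)(β+…+β^3) ≥ 99−58, i.e. β+…+β^3 ≥ 41/15.
At β = 1/5: β+…+β^3 = 0.2480 < 2.7333.
So cooperation is not sustainable.

No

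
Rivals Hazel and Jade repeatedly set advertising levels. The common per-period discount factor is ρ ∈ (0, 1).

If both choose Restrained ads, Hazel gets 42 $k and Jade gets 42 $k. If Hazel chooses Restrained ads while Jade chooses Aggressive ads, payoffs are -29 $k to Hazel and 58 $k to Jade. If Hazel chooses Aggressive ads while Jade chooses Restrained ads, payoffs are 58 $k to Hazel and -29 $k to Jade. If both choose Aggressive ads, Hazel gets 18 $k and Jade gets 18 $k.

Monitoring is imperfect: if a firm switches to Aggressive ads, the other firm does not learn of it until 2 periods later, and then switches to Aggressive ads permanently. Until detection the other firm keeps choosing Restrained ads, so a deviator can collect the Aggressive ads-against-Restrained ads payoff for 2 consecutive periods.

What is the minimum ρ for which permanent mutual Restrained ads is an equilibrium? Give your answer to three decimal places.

Deviating for the 2 undetected periods gains 58−42 = 16 per period over cooperation, then loses 42−18 = 24 per period forever once punishment starts.
Gain: 16(1 + ρ + … + ρ^1); loss: 24·ρ^2/(1−ρ).
No profitable deviation ⇔ 16(1−ρ^2) ≤ 24·ρ^2, i.e. ρ^2 ≥ 16/(16+24) = 2/5.
Hence ρ ≥ (2/5)^(1/2) ≈ 0.632.

0.632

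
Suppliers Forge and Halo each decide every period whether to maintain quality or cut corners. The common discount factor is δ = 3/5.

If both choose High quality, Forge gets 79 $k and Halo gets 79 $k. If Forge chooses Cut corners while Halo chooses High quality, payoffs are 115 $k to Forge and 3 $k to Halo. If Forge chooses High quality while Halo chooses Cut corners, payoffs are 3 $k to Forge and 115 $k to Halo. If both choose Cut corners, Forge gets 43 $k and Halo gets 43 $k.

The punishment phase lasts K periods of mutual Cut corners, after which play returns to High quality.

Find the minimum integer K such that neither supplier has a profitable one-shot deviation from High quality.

No profitable deviation requires (79−43)(δ+…+δ^K) ≥ 115−79, i.e. δ+…+δ^K ≥ 1 ≈ 1.0000.
With δ = 3/5, the partial sums are K=1: 0.6000, K=2: 0.9600, K=3: 1.1760.
K = 3 is the first length at which the sum reaches 1.0000.

3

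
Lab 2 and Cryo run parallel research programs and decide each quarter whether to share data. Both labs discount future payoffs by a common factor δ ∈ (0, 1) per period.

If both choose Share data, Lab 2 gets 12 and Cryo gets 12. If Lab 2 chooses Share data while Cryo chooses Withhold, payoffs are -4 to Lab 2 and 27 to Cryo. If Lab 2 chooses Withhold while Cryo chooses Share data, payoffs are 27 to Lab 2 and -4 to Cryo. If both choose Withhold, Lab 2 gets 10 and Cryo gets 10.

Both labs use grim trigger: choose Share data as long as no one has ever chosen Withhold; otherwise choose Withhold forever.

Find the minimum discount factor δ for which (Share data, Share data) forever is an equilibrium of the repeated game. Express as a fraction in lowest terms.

15/17

12/(1−δ) ≥ 27 + 10δ/(1−δ)
12 ≥ 27 − 17δ
δ ≥ 15/17.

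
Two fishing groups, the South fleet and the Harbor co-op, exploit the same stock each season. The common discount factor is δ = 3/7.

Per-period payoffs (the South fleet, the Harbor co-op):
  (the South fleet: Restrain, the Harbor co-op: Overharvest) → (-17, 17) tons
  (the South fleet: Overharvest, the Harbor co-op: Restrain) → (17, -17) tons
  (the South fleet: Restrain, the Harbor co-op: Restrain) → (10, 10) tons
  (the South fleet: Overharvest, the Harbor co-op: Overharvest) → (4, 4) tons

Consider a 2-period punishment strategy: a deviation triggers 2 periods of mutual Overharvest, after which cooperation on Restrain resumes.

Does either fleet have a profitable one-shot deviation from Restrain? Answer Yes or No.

IC: δ+…+δ^2 ≥ (17−10)/(10−4) = 7/6.
At δ = 3/7: partial sum = 0.6122 < 1.1667. Cooperation not sustainable.

Yes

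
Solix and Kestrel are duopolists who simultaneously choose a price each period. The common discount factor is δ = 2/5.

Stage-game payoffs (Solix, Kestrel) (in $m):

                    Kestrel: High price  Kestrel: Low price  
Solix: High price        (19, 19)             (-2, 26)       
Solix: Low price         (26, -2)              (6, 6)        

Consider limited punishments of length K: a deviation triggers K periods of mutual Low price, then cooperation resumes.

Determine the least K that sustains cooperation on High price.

2

IC: δ(1−δ^K)/(1−δ) ≥ (26−19)/(19−6) = 7/13.
With δ = 2/5: need 1 − δ^K ≥ 7/13·(1−2/5)/(2/5), i.e. δ^K ≤ 0.1923.
Since (2/5)^1 = 0.4000 and (2/5)^2 = 0.1600, the smallest such K is 2.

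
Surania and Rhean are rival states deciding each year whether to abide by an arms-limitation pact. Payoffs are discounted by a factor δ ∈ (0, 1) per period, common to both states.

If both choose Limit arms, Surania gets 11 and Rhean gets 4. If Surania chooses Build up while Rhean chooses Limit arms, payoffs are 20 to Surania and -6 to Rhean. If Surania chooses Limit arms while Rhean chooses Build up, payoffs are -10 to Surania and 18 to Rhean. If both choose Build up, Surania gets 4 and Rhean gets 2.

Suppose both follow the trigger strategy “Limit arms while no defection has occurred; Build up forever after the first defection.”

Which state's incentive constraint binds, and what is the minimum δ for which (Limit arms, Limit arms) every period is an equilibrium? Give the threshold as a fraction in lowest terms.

Rhean; δ ≥ 7/8

Surania: cooperation gives 11 each period; deviation gives 20 once then 4 forever.
  11/(1−δ) ≥ 20 + 4δ/(1−δ) ⇒ δ ≥ 9/16.
Rhean: cooperation gives 4 each period; deviation gives 18 once then 2 forever.
  δ ≥ 14/16 = 7/8.
Both must hold, so the binding constraint is Rhean's: δ ≥ 7/8.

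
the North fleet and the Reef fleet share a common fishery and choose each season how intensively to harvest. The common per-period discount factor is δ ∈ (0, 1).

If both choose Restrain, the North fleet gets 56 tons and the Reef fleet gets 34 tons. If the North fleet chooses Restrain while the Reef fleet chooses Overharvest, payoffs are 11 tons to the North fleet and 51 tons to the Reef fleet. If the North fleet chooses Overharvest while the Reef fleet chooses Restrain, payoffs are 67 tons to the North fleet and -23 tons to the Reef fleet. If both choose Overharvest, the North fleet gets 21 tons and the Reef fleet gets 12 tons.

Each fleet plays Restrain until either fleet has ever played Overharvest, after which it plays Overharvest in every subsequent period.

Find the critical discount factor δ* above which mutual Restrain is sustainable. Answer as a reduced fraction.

For the North fleet: deviation gain 67−56 = 11, per-period punishment loss 56−21 = 35. IC gives δ ≥ 11/46.
For the Reef fleet: gain 17, loss 22 per period, so δ ≥ 17/39.
The tighter constraint is the Reef fleet's, so cooperation needs δ ≥ 17/39.

17/39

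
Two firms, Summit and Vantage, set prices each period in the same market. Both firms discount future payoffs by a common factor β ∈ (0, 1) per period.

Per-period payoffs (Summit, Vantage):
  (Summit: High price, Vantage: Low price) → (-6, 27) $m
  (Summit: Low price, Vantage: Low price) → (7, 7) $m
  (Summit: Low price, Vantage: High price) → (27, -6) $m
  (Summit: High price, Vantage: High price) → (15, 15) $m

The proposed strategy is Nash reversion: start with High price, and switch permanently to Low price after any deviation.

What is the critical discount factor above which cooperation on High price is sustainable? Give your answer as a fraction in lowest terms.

3/5

15/(1−β) ≥ 27 + 7β/(1−β)
15 ≥ 27 − 20β
β ≥ 12/20 = 3/5.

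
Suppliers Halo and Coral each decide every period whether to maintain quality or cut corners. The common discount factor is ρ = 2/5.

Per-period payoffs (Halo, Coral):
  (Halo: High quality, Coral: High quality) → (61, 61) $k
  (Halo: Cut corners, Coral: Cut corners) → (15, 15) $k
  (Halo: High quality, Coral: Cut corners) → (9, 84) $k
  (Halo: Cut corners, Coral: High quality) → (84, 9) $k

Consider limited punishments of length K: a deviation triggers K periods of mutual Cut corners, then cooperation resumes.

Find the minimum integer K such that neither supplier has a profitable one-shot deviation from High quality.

2

Need Σ_{k=1}^{K} ρ^k ≥ (84−61)/(61−15) = 0.5000 at ρ = 2/5.
At K = 1 the sum is 0.4000 < 0.5000; at K = 2 it is 0.5600 ≥ 0.5000.
So the minimum punishment length is K = 2.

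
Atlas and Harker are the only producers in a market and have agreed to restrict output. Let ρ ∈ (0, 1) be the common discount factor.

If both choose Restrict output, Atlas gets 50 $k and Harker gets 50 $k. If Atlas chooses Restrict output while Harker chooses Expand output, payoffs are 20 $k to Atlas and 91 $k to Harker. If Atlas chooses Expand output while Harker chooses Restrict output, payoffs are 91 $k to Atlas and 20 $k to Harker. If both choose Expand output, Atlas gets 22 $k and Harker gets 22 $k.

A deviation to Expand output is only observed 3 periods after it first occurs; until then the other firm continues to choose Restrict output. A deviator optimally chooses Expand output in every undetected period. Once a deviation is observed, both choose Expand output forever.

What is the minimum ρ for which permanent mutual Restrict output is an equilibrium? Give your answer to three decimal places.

A deviator earns 91 for 3 periods, then 22 forever; cooperating earns 50 forever. Multiplying the IC by (1−ρ):
50 ≥ 91(1−ρ^3) + 22ρ^3, so 69·ρ^3 ≥ 41 and ρ^3 ≥ 41/69.
ρ ≥ (41/69)^(1/3) ≈ 0.841.

0.841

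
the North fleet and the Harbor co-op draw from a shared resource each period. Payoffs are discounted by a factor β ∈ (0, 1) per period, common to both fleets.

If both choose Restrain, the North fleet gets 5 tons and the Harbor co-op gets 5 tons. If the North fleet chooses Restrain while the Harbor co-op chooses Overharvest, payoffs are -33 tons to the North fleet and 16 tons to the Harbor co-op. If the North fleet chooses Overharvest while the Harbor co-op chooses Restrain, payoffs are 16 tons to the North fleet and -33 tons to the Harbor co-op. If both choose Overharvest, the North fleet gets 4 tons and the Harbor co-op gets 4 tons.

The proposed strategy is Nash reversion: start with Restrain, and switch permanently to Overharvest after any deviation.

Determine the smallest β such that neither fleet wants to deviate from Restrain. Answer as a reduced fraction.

5/(1−β) ≥ 16 + 4β/(1−β)
5 ≥ 16 − 12β
β ≥ 11/12.

11/12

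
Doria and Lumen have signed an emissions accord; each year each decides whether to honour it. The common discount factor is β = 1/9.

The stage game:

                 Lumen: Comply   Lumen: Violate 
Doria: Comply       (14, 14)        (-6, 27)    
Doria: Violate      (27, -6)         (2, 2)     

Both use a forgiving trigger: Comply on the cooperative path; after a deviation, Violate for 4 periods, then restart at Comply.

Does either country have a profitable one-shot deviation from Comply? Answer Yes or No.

Yes

A one-shot deviation gives 27 now, then 2 for 4 periods, then back to 14.
Gain from deviating: (27−14) today; loss: (14−2) in each of the next 4 periods.
No-deviation condition: (14−2)(β+…+β^4) ≥ 27−14, i.e. β+…+β^4 ≥ 13/12.
At β = 1/9: β+…+β^4 = 0.1250 < 1.0833.
So cooperation is not sustainable.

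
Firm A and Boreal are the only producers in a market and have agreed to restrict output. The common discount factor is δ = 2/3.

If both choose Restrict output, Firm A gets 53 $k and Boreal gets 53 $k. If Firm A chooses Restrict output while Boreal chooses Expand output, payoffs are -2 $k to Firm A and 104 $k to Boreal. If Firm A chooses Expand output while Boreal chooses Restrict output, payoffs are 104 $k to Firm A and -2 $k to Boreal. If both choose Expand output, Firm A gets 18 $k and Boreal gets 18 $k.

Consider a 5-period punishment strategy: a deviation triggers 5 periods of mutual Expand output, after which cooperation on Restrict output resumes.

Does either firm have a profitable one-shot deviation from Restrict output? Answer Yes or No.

No

IC: δ+…+δ^5 ≥ (104−53)/(53−18) = 51/35.
At δ = 2/3: partial sum = 1.7366 ≥ 1.4571. Cooperation sustainable.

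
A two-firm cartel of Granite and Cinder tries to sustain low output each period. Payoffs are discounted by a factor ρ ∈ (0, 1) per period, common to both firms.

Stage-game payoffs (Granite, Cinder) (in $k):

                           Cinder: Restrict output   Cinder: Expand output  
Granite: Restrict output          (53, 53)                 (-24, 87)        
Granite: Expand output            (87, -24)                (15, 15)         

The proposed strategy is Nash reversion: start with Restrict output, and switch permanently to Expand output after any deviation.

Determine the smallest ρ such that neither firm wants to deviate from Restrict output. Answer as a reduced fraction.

17/36

One-period gain from deviating is 87 − 53 = 34. The loss is 53 − 15 = 38 in every subsequent period, with present value 38·ρ/(1−ρ).
Deviation is unprofitable when 38·ρ/(1−ρ) ≥ 34, i.e. ρ/(1−ρ) ≥ 17/19.
Equivalently ρ ≥ 34/(34+38) = 17/36.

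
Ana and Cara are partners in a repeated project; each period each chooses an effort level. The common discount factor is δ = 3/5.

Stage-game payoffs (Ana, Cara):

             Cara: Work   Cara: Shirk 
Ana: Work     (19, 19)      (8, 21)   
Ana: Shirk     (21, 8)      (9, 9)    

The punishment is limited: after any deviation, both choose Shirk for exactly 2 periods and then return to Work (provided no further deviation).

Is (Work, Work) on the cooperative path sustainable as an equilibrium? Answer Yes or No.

Yes

Comparing payoff streams over the 3 periods until play realigns: cooperate → 19(1+δ+…+δ^2); deviate → 21 + 9(δ+…+δ^2).
Cooperation is sustained iff (19−9)(δ+…+δ^2) ≥ 21−19.
δ+…+δ^2 = 3/5·(1−(3/5)^2)/(1−3/5) = 0.9600, and (21−19)/(19−9) = 0.2000.
0.9600 ≥ 0.2000, so cooperation is sustainable.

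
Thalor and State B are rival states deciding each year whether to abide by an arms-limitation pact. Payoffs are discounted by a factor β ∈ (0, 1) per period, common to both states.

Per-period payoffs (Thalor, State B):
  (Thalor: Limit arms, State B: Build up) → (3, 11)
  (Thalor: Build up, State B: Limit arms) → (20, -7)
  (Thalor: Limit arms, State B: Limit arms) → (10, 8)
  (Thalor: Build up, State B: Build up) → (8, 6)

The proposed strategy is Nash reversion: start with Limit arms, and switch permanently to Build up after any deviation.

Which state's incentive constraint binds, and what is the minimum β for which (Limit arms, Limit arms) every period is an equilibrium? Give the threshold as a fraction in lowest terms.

Thalor's threshold: (20−10)/(20−8) = 5/6.
State B's threshold: (11−8)/(11−6) = 3/5.
5/6 > 3/5, so Thalor binds and β* = 5/6.

Thalor; β ≥ 5/6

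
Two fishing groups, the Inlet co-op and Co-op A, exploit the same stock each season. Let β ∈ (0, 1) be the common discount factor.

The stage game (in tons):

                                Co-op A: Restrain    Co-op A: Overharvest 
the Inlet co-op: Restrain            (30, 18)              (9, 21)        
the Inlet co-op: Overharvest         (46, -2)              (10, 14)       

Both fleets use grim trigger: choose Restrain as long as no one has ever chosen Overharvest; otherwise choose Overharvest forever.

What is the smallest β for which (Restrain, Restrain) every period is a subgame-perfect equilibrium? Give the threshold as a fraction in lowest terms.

the Inlet co-op's threshold: (46−30)/(46−10) = 4/9.
Co-op A's threshold: (21−18)/(21−14) = 3/7.
4/9 > 3/7, so the Inlet co-op binds and β* = 4/9.

4/9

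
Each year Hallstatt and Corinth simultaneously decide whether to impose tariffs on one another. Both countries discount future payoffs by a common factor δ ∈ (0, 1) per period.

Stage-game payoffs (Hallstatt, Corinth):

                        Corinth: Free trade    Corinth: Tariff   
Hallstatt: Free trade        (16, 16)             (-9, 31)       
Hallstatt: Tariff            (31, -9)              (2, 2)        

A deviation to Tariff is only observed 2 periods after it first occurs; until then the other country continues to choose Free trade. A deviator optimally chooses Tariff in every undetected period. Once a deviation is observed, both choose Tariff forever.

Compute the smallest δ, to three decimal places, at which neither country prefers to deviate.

0.719

Deviating for the 2 undetected periods gains 31−16 = 15 per period over cooperation, then loses 16−2 = 14 per period forever once punishment starts.
Gain: 15(1 + δ + … + δ^1); loss: 14·δ^2/(1−δ).
No profitable deviation ⇔ 15(1−δ^2) ≤ 14·δ^2, i.e. δ^2 ≥ 15/(15+14) = 15/29.
Hence δ ≥ (15/29)^(1/2) ≈ 0.719.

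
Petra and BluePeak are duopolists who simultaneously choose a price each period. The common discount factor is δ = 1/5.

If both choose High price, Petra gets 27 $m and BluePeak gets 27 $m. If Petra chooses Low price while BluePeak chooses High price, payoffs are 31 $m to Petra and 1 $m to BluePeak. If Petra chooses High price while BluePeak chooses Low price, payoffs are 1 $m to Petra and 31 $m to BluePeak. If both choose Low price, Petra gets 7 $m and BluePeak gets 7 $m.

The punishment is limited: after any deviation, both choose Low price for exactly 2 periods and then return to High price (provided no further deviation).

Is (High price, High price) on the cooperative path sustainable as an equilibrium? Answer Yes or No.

IC: δ+…+δ^2 ≥ (31−27)/(27−7) = 1/5.
At δ = 1/5: partial sum = 0.2400 ≥ 0.2000. Cooperation sustainable.

Yes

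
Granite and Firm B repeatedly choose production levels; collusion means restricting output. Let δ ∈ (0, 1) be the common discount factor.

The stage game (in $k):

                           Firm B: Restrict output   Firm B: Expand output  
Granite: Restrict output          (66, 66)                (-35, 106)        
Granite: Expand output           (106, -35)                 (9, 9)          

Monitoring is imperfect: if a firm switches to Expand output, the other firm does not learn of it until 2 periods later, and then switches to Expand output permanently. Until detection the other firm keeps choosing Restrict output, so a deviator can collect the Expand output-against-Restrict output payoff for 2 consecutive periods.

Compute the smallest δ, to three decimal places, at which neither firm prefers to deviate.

0.642

A deviator earns 106 for 2 periods, then 9 forever; cooperating earns 66 forever. Multiplying the IC by (1−δ):
66 ≥ 106(1−δ^2) + 9δ^2, so 97·δ^2 ≥ 40 and δ^2 ≥ 40/97.
δ ≥ (40/97)^(1/2) ≈ 0.642.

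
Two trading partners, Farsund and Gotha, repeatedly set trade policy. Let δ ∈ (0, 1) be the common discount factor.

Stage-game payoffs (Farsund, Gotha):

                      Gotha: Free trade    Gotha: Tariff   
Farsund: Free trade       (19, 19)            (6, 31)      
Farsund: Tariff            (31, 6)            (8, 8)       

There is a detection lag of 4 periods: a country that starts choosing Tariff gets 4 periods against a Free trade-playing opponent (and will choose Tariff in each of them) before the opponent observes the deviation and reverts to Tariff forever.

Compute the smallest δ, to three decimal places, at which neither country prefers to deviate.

A deviator earns 31 for 4 periods, then 8 forever; cooperating earns 19 forever. Multiplying the IC by (1−δ):
19 ≥ 31(1−δ^4) + 8δ^4, so 23·δ^4 ≥ 12 and δ^4 ≥ 12/23.
δ ≥ (12/23)^(1/4) ≈ 0.850.

0.850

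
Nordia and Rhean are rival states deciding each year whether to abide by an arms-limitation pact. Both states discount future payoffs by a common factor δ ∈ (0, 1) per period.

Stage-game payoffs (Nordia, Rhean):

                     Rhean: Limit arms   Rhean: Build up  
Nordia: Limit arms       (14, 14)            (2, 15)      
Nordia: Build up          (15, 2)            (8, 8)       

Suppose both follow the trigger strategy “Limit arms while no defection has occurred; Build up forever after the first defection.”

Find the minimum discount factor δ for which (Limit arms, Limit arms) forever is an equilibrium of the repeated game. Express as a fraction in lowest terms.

1/7

One-period gain from deviating is 15 − 14 = 1. The loss is 14 − 8 = 6 in every subsequent period, with present value 6·δ/(1−δ).
Deviation is unprofitable when 6·δ/(1−δ) ≥ 1, i.e. δ/(1−δ) ≥ 1/6.
Equivalently δ ≥ 1/(1+6) = 1/7.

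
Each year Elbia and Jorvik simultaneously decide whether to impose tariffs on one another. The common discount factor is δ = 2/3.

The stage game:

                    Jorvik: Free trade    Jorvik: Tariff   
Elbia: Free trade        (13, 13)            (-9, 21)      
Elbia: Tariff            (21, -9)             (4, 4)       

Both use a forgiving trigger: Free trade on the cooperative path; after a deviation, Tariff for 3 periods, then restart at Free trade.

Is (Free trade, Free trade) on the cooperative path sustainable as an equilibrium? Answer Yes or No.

A one-shot deviation gives 21 now, then 4 for 3 periods, then back to 13.
Gain from deviating: (21−13) today; loss: (13−4) in each of the next 3 periods.
No-deviation condition: (13−4)(δ+…+δ^3) ≥ 21−13, i.e. δ+…+δ^3 ≥ 8/9.
At δ = 2/3: δ+…+δ^3 = 1.4074 ≥ 0.8889.
So cooperation is sustainable.

Yes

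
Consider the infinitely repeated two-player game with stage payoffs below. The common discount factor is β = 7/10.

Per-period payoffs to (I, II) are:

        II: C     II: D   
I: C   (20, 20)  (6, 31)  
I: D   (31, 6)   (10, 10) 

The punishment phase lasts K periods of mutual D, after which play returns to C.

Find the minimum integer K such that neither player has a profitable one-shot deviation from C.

2

IC: β(1−β^K)/(1−β) ≥ (31−20)/(20−10) = 11/10.
With β = 7/10: need 1 − β^K ≥ 11/10·(1−7/10)/(7/10), i.e. β^K ≤ 0.5286.
Since (7/10)^1 = 0.7000 and (7/10)^2 = 0.4900, the smallest such K is 2.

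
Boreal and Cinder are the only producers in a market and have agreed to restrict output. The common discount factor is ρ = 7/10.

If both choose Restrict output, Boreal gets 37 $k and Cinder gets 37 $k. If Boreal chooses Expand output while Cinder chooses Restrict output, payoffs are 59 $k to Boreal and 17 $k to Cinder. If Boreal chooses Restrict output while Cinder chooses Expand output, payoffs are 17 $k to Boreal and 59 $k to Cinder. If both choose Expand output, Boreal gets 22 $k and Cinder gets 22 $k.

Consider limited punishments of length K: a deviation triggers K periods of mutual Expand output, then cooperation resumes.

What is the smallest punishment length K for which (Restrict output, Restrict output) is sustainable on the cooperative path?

3

IC: ρ(1−ρ^K)/(1−ρ) ≥ (59−37)/(37−22) = 22/15.
With ρ = 7/10: need 1 − ρ^K ≥ 22/15·(1−7/10)/(7/10), i.e. ρ^K ≤ 0.3714.
Since (7/10)^2 = 0.4900 and (7/10)^3 = 0.3430, the smallest such K is 3.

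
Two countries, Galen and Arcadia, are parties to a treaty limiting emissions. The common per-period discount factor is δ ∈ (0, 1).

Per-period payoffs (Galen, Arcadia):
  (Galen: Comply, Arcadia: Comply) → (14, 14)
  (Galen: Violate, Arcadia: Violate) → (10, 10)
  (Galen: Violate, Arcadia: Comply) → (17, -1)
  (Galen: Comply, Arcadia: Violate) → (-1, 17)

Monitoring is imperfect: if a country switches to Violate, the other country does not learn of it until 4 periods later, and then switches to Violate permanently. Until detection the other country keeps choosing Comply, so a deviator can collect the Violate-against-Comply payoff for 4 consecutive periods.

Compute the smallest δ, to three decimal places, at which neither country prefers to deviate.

A deviator earns 17 for 4 periods, then 10 forever; cooperating earns 14 forever. Multiplying the IC by (1−δ):
14 ≥ 17(1−δ^4) + 10δ^4, so 7·δ^4 ≥ 3 and δ^4 ≥ 3/7.
δ ≥ (3/7)^(1/4) ≈ 0.809.

0.809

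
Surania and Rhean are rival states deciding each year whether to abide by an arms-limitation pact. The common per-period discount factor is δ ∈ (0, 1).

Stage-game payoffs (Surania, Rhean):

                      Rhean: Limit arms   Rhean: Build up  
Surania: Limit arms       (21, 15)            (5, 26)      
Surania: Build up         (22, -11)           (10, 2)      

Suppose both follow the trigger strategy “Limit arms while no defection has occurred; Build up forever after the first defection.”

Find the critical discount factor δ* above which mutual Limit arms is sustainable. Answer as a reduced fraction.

Surania's threshold: (22−21)/(22−10) = 1/12.
Rhean's threshold: (26−15)/(26−2) = 11/24.
1/12 < 11/24, so Rhean binds and δ* = 11/24.

11/24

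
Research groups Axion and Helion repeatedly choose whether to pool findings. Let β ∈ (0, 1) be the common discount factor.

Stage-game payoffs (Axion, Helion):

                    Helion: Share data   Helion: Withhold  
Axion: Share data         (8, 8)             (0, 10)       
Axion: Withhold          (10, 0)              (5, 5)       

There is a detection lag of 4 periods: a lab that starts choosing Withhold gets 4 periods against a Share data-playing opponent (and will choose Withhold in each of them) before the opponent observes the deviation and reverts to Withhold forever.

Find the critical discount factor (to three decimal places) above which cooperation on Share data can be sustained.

Deviating for the 4 undetected periods gains 10−8 = 2 per period over cooperation, then loses 8−5 = 3 per period forever once punishment starts.
Gain: 2(1 + β + … + β^3); loss: 3·β^4/(1−β).
No profitable deviation ⇔ 2(1−β^4) ≤ 3·β^4, i.e. β^4 ≥ 2/(2+3) = 2/5.
Hence β ≥ (2/5)^(1/4) ≈ 0.795.

0.795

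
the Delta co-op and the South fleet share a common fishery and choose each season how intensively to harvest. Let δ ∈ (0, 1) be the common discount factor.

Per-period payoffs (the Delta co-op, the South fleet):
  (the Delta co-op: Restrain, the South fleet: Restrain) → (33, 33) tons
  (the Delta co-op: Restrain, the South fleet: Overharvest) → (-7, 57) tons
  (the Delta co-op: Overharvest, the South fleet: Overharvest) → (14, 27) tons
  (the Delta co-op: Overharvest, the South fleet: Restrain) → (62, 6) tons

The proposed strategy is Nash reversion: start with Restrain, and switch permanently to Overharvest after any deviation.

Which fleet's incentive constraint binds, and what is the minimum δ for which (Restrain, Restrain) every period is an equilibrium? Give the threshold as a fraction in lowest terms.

the South fleet; δ ≥ 4/5

the Delta co-op: cooperation gives 33 each period; deviation gives 62 once then 14 forever.
  33/(1−δ) ≥ 62 + 14δ/(1−δ) ⇒ δ ≥ 29/48.
the South fleet: cooperation gives 33 each period; deviation gives 57 once then 27 forever.
  δ ≥ 24/30 = 4/5.
Both must hold, so the binding constraint is the South fleet's: δ ≥ 4/5.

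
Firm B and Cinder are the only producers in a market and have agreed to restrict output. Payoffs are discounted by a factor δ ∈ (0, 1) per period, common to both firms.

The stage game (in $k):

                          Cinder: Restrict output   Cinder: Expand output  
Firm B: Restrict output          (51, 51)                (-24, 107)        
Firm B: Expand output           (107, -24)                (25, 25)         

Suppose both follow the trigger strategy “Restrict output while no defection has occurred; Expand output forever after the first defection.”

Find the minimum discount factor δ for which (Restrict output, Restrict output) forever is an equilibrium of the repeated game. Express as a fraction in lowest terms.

28/41

51/(1−δ) ≥ 107 + 25δ/(1−δ)
51 ≥ 107 − 82δ
δ ≥ 56/82 = 28/41.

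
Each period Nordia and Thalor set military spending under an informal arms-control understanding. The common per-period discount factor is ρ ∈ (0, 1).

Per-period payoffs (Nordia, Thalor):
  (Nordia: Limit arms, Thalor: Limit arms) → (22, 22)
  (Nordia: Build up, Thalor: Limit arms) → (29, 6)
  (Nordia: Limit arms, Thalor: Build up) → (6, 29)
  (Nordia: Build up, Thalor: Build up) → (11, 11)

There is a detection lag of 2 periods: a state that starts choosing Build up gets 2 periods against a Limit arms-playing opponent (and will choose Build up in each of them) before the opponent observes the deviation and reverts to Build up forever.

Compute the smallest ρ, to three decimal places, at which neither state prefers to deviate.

0.624

The best deviation is to choose Build up for all 2 undetected periods, earning 29 each, then 11 forever once detected.
Deviation value: 29(1−ρ^2)/(1−ρ) + 11ρ^2/(1−ρ); cooperation value: 22/(1−ρ).
IC: 22 ≥ 29(1−ρ^2) + 11ρ^2 = 29 − 18ρ^2.
So ρ^2 ≥ 7/18, giving ρ ≥ (7/18)^(1/2) ≈ 0.624.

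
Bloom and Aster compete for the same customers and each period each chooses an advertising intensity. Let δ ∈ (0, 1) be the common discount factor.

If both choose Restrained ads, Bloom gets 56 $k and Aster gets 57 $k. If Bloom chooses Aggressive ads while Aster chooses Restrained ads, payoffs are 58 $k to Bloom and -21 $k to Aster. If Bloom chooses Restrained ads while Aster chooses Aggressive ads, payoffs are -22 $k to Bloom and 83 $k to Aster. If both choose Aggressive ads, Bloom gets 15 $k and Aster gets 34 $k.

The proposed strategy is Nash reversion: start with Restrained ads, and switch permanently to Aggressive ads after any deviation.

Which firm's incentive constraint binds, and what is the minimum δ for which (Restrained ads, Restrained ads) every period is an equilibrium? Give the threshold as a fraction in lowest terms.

For Bloom: deviation gain 58−56 = 2, per-period punishment loss 56−15 = 41. IC gives δ ≥ 2/43.
For Aster: gain 26, loss 23 per period, so δ ≥ 26/49.
The tighter constraint is Aster's, so cooperation needs δ ≥ 26/49.

Aster; δ ≥ 26/49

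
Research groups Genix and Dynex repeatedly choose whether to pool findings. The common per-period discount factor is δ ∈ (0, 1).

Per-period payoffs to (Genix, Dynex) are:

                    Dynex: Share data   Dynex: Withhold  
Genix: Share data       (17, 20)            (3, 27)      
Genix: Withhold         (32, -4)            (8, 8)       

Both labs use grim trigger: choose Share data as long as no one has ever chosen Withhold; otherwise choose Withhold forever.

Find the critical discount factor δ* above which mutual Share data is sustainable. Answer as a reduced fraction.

Genix: cooperation gives 17 each period; deviation gives 32 once then 8 forever.
  17/(1−δ) ≥ 32 + 8δ/(1−δ) ⇒ δ ≥ 15/24 = 5/8.
Dynex: cooperation gives 20 each period; deviation gives 27 once then 8 forever.
  δ ≥ 7/19.
Both must hold, so the binding constraint is Genix's: δ ≥ 5/8.

5/8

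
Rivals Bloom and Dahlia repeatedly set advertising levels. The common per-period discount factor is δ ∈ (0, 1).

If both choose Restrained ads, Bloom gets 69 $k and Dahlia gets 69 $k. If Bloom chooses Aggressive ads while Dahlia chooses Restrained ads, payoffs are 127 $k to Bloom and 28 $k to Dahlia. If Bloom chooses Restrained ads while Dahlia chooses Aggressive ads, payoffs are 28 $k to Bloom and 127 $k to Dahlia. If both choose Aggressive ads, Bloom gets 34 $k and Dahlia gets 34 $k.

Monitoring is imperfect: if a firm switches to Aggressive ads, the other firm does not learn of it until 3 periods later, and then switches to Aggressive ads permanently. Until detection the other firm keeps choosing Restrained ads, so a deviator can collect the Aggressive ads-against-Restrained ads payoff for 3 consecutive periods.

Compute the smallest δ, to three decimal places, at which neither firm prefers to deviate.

0.854

The best deviation is to choose Aggressive ads for all 3 undetected periods, earning 127 each, then 34 forever once detected.
Deviation value: 127(1−δ^3)/(1−δ) + 34δ^3/(1−δ); cooperation value: 69/(1−δ).
IC: 69 ≥ 127(1−δ^3) + 34δ^3 = 127 − 93δ^3.
So δ^3 ≥ 58/93, giving δ ≥ (58/93)^(1/3) ≈ 0.854.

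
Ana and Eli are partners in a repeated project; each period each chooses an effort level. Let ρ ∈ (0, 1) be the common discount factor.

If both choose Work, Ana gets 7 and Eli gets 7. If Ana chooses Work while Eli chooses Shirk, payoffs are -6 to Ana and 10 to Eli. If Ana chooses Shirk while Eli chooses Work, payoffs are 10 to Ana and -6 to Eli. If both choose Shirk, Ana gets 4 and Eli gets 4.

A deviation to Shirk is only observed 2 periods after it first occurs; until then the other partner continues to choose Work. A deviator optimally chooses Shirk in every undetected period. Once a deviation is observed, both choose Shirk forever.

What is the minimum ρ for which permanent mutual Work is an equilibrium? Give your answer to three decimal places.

0.707

A deviator earns 10 for 2 periods, then 4 forever; cooperating earns 7 forever. Multiplying the IC by (1−ρ):
7 ≥ 10(1−ρ^2) + 4ρ^2, so 6·ρ^2 ≥ 3 and ρ^2 ≥ 1/2.
ρ ≥ (1/2)^(1/2) ≈ 0.707.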